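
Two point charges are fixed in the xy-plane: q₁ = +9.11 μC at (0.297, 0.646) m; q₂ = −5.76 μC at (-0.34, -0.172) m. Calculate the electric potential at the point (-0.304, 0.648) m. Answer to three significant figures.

7.32×10⁴ V

Electric potential is a scalar, so the contributions from each charge add algebraically: V = Σ kqᵢ/rᵢ.
Distances from the field point to each charge: r₁ = 0.601 m, r₂ = 0.821 m.
V = k[(9.11×10⁻⁶)/(0.601) + (-5.76×10⁻⁶)/(0.821)] = 7.32×10⁴ V.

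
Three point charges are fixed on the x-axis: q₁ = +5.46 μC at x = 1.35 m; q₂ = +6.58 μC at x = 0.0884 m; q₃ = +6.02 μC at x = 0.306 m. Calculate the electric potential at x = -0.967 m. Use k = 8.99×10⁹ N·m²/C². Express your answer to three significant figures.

1.20×10⁵ V

Electric potential is a scalar, so the contributions from each charge add algebraically: V = Σ kqᵢ/rᵢ.
Distances from the field point to each charge: r₁ = 2.32 m, r₂ = 1.06 m, r₃ = 1.27 m.
V = k[(5.46×10⁻⁶)/(2.32) + (6.58×10⁻⁶)/(1.06) + (6.02×10⁻⁶)/(1.27)] = 1.20×10⁵ V.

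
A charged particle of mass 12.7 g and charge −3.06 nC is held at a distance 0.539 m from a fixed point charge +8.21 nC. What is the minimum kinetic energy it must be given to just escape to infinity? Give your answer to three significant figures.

To just escape, total mechanical energy must reach zero at infinity: ½mv²_min + U = 0, so ½mv²_min = −U = |kQq|/r.
|U| = |kQq|/r = (8.99×10⁹ N·m²/C²)(8.21×10⁻⁹)(3.06×10⁻⁹)/(0.539) = 4.19×10⁻⁷ J.

4.19×10⁻⁷ J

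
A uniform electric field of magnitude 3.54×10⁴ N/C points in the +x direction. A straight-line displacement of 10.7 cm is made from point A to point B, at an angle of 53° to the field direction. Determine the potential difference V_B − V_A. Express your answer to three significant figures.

-2280 V

Only the component of displacement along E changes the potential: ΔV = −E·d·cosθ.
ΔV = −(3.54×10⁴ V/m)(0.107 m)cos53° = -2280 V.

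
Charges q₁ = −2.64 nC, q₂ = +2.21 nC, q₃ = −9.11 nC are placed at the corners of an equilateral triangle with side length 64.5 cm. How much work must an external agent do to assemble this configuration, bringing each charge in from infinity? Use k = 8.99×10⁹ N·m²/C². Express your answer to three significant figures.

-2.67×10⁻⁸ J

The work to assemble the configuration equals its total potential energy, U = Σ kqᵢqⱼ/rᵢⱼ over all pairs.
All three pair separations equal the side length, 0.645 m.
U = (-8.13×10⁻⁸) + (3.35×10⁻⁷) + (-2.81×10⁻⁷) = -2.67×10⁻⁸ J.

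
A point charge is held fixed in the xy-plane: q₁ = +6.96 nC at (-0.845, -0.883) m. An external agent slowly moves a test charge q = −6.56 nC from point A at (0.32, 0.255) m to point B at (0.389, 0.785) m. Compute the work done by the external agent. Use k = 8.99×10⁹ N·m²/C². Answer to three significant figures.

5.42×10⁻⁸ J

For quasistatic motion the external work equals the change in potential energy: W_ext = qΔV = q(V_B − V_A).
At A: distance to the source charge is 1.63 m; V_A = kq₁/r = 38.4 V.
At B: distance to the source charge is 2.07 m; V_B = kq₁/r = 30.2 V.
ΔV = V_B − V_A = -8.26 V.
W_ext = qΔV = (-6.56×10⁻⁹ C)(-8.26 V) = 5.42×10⁻⁸ J.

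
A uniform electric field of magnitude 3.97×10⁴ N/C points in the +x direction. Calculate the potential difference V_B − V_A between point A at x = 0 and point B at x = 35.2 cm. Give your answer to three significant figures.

In a uniform field, potential decreases in the direction of E: V_B − V_A = −E·Δx.
V_B − V_A = −(3.97×10⁴ V/m)(0.352 m) = -1.40×10⁴ V.

-1.40×10⁴ V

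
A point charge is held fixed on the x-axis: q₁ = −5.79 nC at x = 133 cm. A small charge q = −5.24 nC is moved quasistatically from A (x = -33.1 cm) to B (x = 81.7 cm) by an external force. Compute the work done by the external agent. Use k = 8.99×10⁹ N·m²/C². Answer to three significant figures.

For quasistatic motion the external work equals the change in potential energy: W_ext = qΔV = q(V_B − V_A).
At A: distance to the source charge is 1.66 m; V_A = kq₁/r = -31.3 V.
At B: distance to the source charge is 0.513 m; V_B = kq₁/r = -101 V.
ΔV = V_B − V_A = -70.1 V.
W_ext = qΔV = (-5.24×10⁻⁹ C)(-70.1 V) = 3.67×10⁻⁷ J.

3.67×10⁻⁷ J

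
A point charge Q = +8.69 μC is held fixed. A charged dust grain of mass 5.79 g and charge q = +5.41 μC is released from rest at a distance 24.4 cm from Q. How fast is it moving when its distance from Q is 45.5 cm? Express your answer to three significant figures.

16.7 m/s

Only the electrostatic force acts, so mechanical energy is conserved: ½mv² = U₁ − U₂ = kQq(1/r₁ − 1/r₂).
U₁ − U₂ = (8.99×10⁹ N·m²/C²)(8.69×10⁻⁶ C)(5.41×10⁻⁶ C)(1/0.244 − 1/0.455) = 0.803 J.
v = √(2·0.803/5.79×10⁻³) = 16.7 m/s.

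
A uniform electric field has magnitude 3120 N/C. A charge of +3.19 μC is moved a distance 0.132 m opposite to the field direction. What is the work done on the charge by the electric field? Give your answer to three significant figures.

The potential change for a displacement 0.132 m opposite to the field direction is ΔV = +Ed = 412 V.
W_field = −qΔV = -1.31×10⁻³ J.

-1.31×10⁻³ J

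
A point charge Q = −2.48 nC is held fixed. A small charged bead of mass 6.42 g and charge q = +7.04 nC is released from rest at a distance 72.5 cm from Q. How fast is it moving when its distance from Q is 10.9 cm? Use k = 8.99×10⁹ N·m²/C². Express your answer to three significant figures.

0.0195 m/s

Only the electrostatic force acts, so mechanical energy is conserved: ½mv² = U₁ − U₂ = kQq(1/r₁ − 1/r₂).
U₁ − U₂ = (8.99×10⁹ N·m²/C²)(-2.48×10⁻⁹ C)(7.04×10⁻⁹ C)(1/0.725 − 1/0.109) = 1.22×10⁻⁶ J.
v = √(2·1.22×10⁻⁶/6.42×10⁻³) = 0.0195 m/s.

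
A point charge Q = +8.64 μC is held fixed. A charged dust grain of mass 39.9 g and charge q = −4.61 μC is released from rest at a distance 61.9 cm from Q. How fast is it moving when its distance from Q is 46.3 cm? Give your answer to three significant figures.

Only the electrostatic force acts, so mechanical energy is conserved: ½mv² = U₁ − U₂ = kQq(1/r₁ − 1/r₂).
U₁ − U₂ = (8.99×10⁹ N·m²/C²)(8.64×10⁻⁶ C)(-4.61×10⁻⁶ C)(1/0.619 − 1/0.463) = 0.195 J.
v = √(2·0.195/0.0399) = 3.13 m/s.

3.13 m/s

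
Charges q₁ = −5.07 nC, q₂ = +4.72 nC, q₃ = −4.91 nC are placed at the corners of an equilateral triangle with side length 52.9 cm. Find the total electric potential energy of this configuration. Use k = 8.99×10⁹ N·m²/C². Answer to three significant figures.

-3.77×10⁻⁷ J

The assembly work is the sum of pairwise potential energies, U = Σ_{i<j} kqᵢqⱼ/rᵢⱼ.
All three pair separations equal the side length, 0.529 m.
U = (-4.07×10⁻⁷) + (4.23×10⁻⁷) + (-3.94×10⁻⁷) = -3.77×10⁻⁷ J.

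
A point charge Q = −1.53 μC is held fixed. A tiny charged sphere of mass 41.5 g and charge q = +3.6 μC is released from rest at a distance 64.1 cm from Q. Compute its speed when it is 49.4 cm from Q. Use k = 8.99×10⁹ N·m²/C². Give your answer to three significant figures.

1.05 m/s

Only the electrostatic force acts, so mechanical energy is conserved: ½mv² = U₁ − U₂ = kQq(1/r₁ − 1/r₂).
U₁ − U₂ = (8.99×10⁹ N·m²/C²)(-1.53×10⁻⁶ C)(3.60×10⁻⁶ C)(1/0.641 − 1/0.494) = 0.0230 J.
v = √(2·0.0230/0.0415) = 1.05 m/s.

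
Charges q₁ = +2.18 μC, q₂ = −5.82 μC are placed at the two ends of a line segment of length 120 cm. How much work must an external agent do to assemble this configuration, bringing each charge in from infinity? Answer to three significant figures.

-0.0951 J

The work to assemble the configuration equals its total potential energy, U = Σ kqᵢqⱼ/rᵢⱼ over all pairs.
The separation is r = 1.20 m.
U = (-0.0951) = -0.0951 J.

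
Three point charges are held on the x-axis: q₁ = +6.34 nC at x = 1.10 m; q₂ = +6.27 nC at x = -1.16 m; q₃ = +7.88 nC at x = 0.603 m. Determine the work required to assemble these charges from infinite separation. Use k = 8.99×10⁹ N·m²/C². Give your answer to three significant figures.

1.31×10⁻⁶ J

The work to assemble the configuration equals its total potential energy, U = Σ kqᵢqⱼ/rᵢⱼ over all pairs.
Pair separations: r₁₂ = 2.26 m, r₁₃ = 0.497 m, r₂₃ = 1.76 m.
U = (1.58×10⁻⁷) + (9.04×10⁻⁷) + (2.52×10⁻⁷) = 1.31×10⁻⁶ J.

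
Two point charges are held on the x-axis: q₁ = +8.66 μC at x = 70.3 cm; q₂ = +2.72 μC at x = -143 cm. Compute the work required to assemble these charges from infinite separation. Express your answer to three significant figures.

0.0993 J

The assembly work is the sum of pairwise potential energies, U = Σ_{i<j} kqᵢqⱼ/rᵢⱼ.
Pair separations: r₁₂ = 2.13 m.
U = (0.0993) = 0.0993 J.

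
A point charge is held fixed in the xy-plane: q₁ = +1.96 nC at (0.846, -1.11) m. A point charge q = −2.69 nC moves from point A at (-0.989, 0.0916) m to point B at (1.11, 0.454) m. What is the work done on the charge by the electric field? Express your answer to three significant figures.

The work done by the electric force is W_field = −ΔU = −q(V_B − V_A) = q(V_A − V_B).
At A: distance to the source charge is 2.19 m; V_A = kq₁/r = 8.03 V.
At B: distance to the source charge is 1.59 m; V_B = kq₁/r = 11.1 V.
ΔV = V_B − V_A = 3.08 V.
W_field = −qΔV = −(-2.69×10⁻⁹ C)(3.08 V) = 8.27×10⁻⁹ J.

8.27×10⁻⁹ J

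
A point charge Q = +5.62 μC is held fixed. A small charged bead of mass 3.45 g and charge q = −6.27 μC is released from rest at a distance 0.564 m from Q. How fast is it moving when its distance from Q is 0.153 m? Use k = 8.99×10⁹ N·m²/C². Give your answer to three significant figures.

29.6 m/s

Only the electrostatic force acts, so mechanical energy is conserved: ½mv² = U₁ − U₂ = kQq(1/r₁ − 1/r₂).
U₁ − U₂ = (8.99×10⁹ N·m²/C²)(5.62×10⁻⁶ C)(-6.27×10⁻⁶ C)(1/0.564 − 1/0.153) = 1.51 J.
v = √(2·1.51/3.45×10⁻³) = 29.6 m/s.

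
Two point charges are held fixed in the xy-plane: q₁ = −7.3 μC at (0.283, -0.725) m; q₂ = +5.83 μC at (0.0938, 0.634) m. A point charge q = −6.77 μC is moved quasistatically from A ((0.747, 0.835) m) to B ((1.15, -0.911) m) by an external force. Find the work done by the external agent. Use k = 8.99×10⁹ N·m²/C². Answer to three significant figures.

0.558 J

For quasistatic motion the external work equals the change in potential energy: W_ext = qΔV = q(V_B − V_A).
At A: distances to the source charges are 1.63 m, 0.683 m; V_A = Σ kqᵢ/rᵢ = 3.64×10⁴ V.
At B: distances to the source charges are 0.887 m, 1.87 m; V_B = Σ kqᵢ/rᵢ = -4.60×10⁴ V.
ΔV = V_B − V_A = -8.24×10⁴ V.
W_ext = qΔV = (-6.77×10⁻⁶ C)(-8.24×10⁴ V) = 0.558 J.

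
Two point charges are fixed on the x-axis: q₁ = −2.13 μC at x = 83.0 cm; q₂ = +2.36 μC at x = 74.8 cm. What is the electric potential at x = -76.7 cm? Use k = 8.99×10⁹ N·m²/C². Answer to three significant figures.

Electric potential is a scalar, so the contributions from each charge add algebraically: V = Σ kqᵢ/rᵢ.
Distances from the field point to each charge: r₁ = 1.60 m, r₂ = 1.52 m.
V = k[(-2.13×10⁻⁶)/(1.60) + (2.36×10⁻⁶)/(1.52)] = 2010 V.

2010 V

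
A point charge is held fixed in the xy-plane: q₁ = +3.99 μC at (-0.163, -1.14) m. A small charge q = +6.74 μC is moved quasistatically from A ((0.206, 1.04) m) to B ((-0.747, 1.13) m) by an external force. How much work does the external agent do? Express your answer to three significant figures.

For quasistatic motion the external work equals the change in potential energy: W_ext = qΔV = q(V_B − V_A).
At A: distance to the source charge is 2.21 m; V_A = kq₁/r = 1.62×10⁴ V.
At B: distance to the source charge is 2.34 m; V_B = kq₁/r = 1.53×10⁴ V.
ΔV = V_B − V_A = -920 V.
W_ext = qΔV = (6.74×10⁻⁶ C)(-920 V) = -6.20×10⁻³ J.

-6.20×10⁻³ J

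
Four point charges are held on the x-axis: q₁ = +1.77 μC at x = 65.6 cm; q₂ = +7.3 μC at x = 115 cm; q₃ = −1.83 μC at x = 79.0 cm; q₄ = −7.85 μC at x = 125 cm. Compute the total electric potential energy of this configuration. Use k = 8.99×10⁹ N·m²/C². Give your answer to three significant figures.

The work to assemble the configuration equals its total potential energy, U = Σ kqᵢqⱼ/rᵢⱼ over all pairs.
Pair separations: r₁₂ = 0.494 m, r₁₃ = 0.134 m, r₁₄ = 0.594 m, r₂₃ = 0.360 m, r₂₄ = 0.100 m, r₃₄ = 0.460 m.
Summing all 6 pair terms gives U = -5.40 J.

-5.40 J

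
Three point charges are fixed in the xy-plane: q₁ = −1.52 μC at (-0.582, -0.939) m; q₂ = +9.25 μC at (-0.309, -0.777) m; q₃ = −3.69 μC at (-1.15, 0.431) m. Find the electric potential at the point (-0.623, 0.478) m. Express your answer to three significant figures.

-8060 V

Electric potential is a scalar, so the contributions from each charge add algebraically: V = Σ kqᵢ/rᵢ.
Distances from the field point to each charge: r₁ = 1.42 m, r₂ = 1.29 m, r₃ = 0.529 m.
V = k[(-1.52×10⁻⁶)/(1.42) + (9.25×10⁻⁶)/(1.29) + (-3.69×10⁻⁶)/(0.529)] = -8060 V.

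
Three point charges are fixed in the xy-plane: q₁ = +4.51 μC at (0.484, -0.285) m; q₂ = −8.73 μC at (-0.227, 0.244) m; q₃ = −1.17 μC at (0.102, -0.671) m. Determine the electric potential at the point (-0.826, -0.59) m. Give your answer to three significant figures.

Electric potential is a scalar, so the contributions from each charge add algebraically: V = Σ kqᵢ/rᵢ.
Distances from the field point to each charge: r₁ = 1.35 m, r₂ = 1.03 m, r₃ = 0.932 m.
V = k[(4.51×10⁻⁶)/(1.35) + (-8.73×10⁻⁶)/(1.03) + (-1.17×10⁻⁶)/(0.932)] = -5.76×10⁴ V.

-5.76×10⁴ V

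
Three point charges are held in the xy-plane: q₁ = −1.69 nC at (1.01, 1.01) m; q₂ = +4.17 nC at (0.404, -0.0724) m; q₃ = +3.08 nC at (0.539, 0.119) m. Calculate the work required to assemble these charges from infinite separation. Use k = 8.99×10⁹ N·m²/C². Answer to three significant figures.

The work to assemble the configuration equals its total potential energy, U = Σ kqᵢqⱼ/rᵢⱼ over all pairs.
Pair separations: r₁₂ = 1.24 m, r₁₃ = 1.01 m, r₂₃ = 0.234 m.
U = (-5.11×10⁻⁸) + (-4.64×10⁻⁸) + (4.93×10⁻⁷) = 3.95×10⁻⁷ J.

3.95×10⁻⁷ J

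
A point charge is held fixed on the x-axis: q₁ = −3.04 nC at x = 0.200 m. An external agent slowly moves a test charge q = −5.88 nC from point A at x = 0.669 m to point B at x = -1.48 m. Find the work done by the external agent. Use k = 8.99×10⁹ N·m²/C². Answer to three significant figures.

-2.47×10⁻⁷ J

For quasistatic motion the external work equals the change in potential energy: W_ext = qΔV = q(V_B − V_A).
At A: distance to the source charge is 0.469 m; V_A = kq₁/r = -58.3 V.
At B: distance to the source charge is 1.68 m; V_B = kq₁/r = -16.3 V.
ΔV = V_B − V_A = 42.0 V.
W_ext = qΔV = (-5.88×10⁻⁹ C)(42.0 V) = -2.47×10⁻⁷ J.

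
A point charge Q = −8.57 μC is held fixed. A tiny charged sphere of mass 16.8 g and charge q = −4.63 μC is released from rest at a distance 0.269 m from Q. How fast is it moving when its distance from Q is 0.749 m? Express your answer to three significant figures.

10.1 m/s

Only the electrostatic force acts, so mechanical energy is conserved: ½mv² = U₁ − U₂ = kQq(1/r₁ − 1/r₂).
U₁ − U₂ = (8.99×10⁹ N·m²/C²)(-8.57×10⁻⁶ C)(-4.63×10⁻⁶ C)(1/0.269 − 1/0.749) = 0.850 J.
v = √(2·0.850/0.0168) = 10.1 m/s.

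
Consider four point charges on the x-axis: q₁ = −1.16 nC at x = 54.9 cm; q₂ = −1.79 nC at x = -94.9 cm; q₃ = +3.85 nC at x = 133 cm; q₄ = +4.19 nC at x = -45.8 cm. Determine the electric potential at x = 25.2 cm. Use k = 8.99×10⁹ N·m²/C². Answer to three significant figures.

Electric potential is a scalar, so the contributions from each charge add algebraically: V = Σ kqᵢ/rᵢ.
Distances from the field point to each charge: r₁ = 0.297 m, r₂ = 1.20 m, r₃ = 1.08 m, r₄ = 0.710 m.
V = k[(-1.16×10⁻⁹)/(0.297) + (-1.79×10⁻⁹)/(1.20) + (3.85×10⁻⁹)/(1.08) + (4.19×10⁻⁹)/(0.710)] = 36.6 V.

36.6 V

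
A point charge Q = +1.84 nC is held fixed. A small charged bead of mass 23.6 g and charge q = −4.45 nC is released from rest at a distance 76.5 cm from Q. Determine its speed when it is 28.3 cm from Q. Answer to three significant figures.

Only the electrostatic force acts, so mechanical energy is conserved: ½mv² = U₁ − U₂ = kQq(1/r₁ − 1/r₂).
U₁ − U₂ = (8.99×10⁹ N·m²/C²)(1.84×10⁻⁹ C)(-4.45×10⁻⁹ C)(1/0.765 − 1/0.283) = 1.64×10⁻⁷ J.
v = √(2·1.64×10⁻⁷/0.0236) = 3.73×10⁻³ m/s.

3.73×10⁻³ m/s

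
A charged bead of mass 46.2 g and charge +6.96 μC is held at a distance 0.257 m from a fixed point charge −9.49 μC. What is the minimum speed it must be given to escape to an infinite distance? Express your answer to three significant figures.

To just escape, total mechanical energy must reach zero at infinity: ½mv²_min + U = 0, so ½mv²_min = −U = |kQq|/r.
|U| = |kQq|/r = (8.99×10⁹ N·m²/C²)(9.49×10⁻⁶)(6.96×10⁻⁶)/(0.257) = 2.31 J.
v_min = √(2|U|/m) = √(2·2.31/0.0462) = 10.0 m/s.

10.0 m/s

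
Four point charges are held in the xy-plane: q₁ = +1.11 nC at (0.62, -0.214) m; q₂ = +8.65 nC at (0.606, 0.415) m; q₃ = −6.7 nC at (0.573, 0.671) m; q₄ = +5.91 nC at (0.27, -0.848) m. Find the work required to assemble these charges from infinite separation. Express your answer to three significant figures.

The assembly work is the sum of pairwise potential energies, U = Σ_{i<j} kqᵢqⱼ/rᵢⱼ.
Pair separations: r₁₂ = 0.629 m, r₁₃ = 0.886 m, r₁₄ = 0.724 m, r₂₃ = 0.258 m, r₂₄ = 1.31 m, r₃₄ = 1.55 m.
Summing all 6 pair terms gives U = -1.75×10⁻⁶ J.

-1.75×10⁻⁶ J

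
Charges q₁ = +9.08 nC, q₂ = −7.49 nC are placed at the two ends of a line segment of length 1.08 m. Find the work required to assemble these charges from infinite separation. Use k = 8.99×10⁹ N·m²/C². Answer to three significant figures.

-5.66×10⁻⁷ J

The work to assemble the configuration equals its total potential energy, U = Σ kqᵢqⱼ/rᵢⱼ over all pairs.
The separation is r = 1.08 m.
U = (-5.66×10⁻⁷) = -5.66×10⁻⁷ J.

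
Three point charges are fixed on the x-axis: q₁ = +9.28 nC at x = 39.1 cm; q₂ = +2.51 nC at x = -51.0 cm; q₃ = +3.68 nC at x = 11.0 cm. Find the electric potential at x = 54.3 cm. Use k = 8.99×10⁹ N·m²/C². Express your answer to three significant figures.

Electric potential is a scalar, so the contributions from each charge add algebraically: V = Σ kqᵢ/rᵢ.
Distances from the field point to each charge: r₁ = 0.152 m, r₂ = 1.05 m, r₃ = 0.433 m.
V = k[(9.28×10⁻⁹)/(0.152) + (2.51×10⁻⁹)/(1.05) + (3.68×10⁻⁹)/(0.433)] = 647 V.

647 V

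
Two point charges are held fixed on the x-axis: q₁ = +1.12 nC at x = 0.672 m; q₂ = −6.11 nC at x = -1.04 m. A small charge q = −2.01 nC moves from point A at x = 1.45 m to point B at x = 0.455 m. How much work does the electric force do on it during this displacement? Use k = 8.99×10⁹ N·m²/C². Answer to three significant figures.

3.77×10⁻⁸ J

The work done by the electric force is W_field = −ΔU = −q(V_B − V_A) = q(V_A − V_B).
At A: distances to the source charges are 0.778 m, 2.49 m; V_A = Σ kqᵢ/rᵢ = -9.12 V.
At B: distances to the source charges are 0.217 m, 1.50 m; V_B = Σ kqᵢ/rᵢ = 9.66 V.
ΔV = V_B − V_A = 18.8 V.
W_field = −qΔV = −(-2.01×10⁻⁹ C)(18.8 V) = 3.77×10⁻⁸ J.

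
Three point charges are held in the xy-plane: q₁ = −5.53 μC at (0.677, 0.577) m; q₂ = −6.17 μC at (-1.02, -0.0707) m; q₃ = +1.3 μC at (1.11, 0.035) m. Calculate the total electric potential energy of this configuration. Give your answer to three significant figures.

0.0419 J

The work to assemble the configuration equals its total potential energy, U = Σ kqᵢqⱼ/rᵢⱼ over all pairs.
Pair separations: r₁₂ = 1.82 m, r₁₃ = 0.694 m, r₂₃ = 2.13 m.
U = (0.169) + (-0.0932) + (-0.0338) = 0.0419 J.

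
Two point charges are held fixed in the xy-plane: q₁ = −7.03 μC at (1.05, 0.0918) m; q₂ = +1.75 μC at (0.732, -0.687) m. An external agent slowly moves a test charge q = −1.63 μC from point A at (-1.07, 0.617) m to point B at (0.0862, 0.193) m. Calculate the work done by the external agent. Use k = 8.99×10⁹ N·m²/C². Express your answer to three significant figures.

0.0472 J

For quasistatic motion the external work equals the change in potential energy: W_ext = qΔV = q(V_B − V_A).
At A: distances to the source charges are 2.18 m, 2.22 m; V_A = Σ kqᵢ/rᵢ = -2.19×10⁴ V.
At B: distances to the source charges are 0.969 m, 1.09 m; V_B = Σ kqᵢ/rᵢ = -5.08×10⁴ V.
ΔV = V_B − V_A = -2.89×10⁴ V.
W_ext = qΔV = (-1.63×10⁻⁶ C)(-2.89×10⁴ V) = 0.0472 J.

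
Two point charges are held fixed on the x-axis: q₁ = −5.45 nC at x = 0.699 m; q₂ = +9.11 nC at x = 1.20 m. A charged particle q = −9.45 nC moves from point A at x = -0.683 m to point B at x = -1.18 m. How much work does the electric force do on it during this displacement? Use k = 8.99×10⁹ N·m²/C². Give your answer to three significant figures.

The work done by the electric force is W_field = −ΔU = −q(V_B − V_A) = q(V_A − V_B).
At A: distances to the source charges are 1.38 m, 1.88 m; V_A = Σ kqᵢ/rᵢ = 8.04 V.
At B: distances to the source charges are 1.88 m, 2.38 m; V_B = Σ kqᵢ/rᵢ = 8.34 V.
ΔV = V_B − V_A = 0.295 V.
W_field = −qΔV = −(-9.45×10⁻⁹ C)(0.295 V) = 2.79×10⁻⁹ J.

2.79×10⁻⁹ J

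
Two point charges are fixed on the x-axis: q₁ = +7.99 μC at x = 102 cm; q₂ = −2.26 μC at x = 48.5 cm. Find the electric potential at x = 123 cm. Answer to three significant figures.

3.15×10⁵ V

The total potential is the scalar sum of each charge's contribution, V = Σ kqᵢ/rᵢ.
Distances from the field point to each charge: r₁ = 0.210 m, r₂ = 0.745 m.
V = k[(7.99×10⁻⁶)/(0.210) + (-2.26×10⁻⁶)/(0.745)] = 3.15×10⁵ V.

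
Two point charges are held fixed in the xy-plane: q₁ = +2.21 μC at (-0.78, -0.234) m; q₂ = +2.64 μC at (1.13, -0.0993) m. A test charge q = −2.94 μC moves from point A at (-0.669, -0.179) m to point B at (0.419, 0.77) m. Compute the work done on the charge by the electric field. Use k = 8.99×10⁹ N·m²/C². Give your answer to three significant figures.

The work done by the electric force is W_field = −ΔU = −q(V_B − V_A) = q(V_A − V_B).
At A: distances to the source charges are 0.124 m, 1.80 m; V_A = Σ kqᵢ/rᵢ = 1.74×10⁵ V.
At B: distances to the source charges are 1.56 m, 1.12 m; V_B = Σ kqᵢ/rᵢ = 3.38×10⁴ V.
ΔV = V_B − V_A = -1.40×10⁵ V.
W_field = −qΔV = −(-2.94×10⁻⁶ C)(-1.40×10⁵ V) = -0.411 J.

-0.411 J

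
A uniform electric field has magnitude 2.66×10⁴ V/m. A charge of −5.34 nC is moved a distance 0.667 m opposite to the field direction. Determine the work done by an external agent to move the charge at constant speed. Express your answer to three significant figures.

The potential change for a displacement 0.667 m opposite to the field direction is ΔV = +Ed = 1.77×10⁴ V.
W_ext = qΔV = -9.47×10⁻⁵ J.

-9.47×10⁻⁵ J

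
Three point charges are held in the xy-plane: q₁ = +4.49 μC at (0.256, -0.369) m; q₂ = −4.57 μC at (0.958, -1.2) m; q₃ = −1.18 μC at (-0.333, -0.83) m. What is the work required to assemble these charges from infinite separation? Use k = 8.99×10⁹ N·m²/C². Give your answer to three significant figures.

The work to assemble the configuration equals its total potential energy, U = Σ kqᵢqⱼ/rᵢⱼ over all pairs.
Pair separations: r₁₂ = 1.09 m, r₁₃ = 0.748 m, r₂₃ = 1.34 m.
U = (-0.170) + (-0.0637) + (0.0361) = -0.197 J.

-0.197 J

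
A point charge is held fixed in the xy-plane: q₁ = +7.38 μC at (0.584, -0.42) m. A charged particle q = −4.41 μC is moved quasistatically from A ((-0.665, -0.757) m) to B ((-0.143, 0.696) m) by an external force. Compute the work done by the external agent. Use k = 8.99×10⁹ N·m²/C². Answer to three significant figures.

For quasistatic motion the external work equals the change in potential energy: W_ext = qΔV = q(V_B − V_A).
At A: distance to the source charge is 1.29 m; V_A = kq₁/r = 5.13×10⁴ V.
At B: distance to the source charge is 1.33 m; V_B = kq₁/r = 4.98×10⁴ V.
ΔV = V_B − V_A = -1470 V.
W_ext = qΔV = (-4.41×10⁻⁶ C)(-1470 V) = 6.49×10⁻³ J.

6.49×10⁻³ J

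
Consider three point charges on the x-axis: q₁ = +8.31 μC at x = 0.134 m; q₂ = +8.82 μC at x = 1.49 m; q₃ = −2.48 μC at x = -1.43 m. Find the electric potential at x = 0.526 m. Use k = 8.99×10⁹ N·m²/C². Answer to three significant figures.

The total potential is the scalar sum of each charge's contribution, V = Σ kqᵢ/rᵢ.
Distances from the field point to each charge: r₁ = 0.392 m, r₂ = 0.964 m, r₃ = 1.96 m.
V = k[(8.31×10⁻⁶)/(0.392) + (8.82×10⁻⁶)/(0.964) + (-2.48×10⁻⁶)/(1.96)] = 2.61×10⁵ V.

2.61×10⁵ V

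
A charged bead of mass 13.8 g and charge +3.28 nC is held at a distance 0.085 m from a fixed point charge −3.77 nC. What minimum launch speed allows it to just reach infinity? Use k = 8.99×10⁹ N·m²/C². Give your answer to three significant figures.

To just escape, total mechanical energy must reach zero at infinity: ½mv²_min + U = 0, so ½mv²_min = −U = |kQq|/r.
|U| = |kQq|/r = (8.99×10⁹ N·m²/C²)(3.77×10⁻⁹)(3.28×10⁻⁹)/(0.0850) = 1.31×10⁻⁶ J.
v_min = √(2|U|/m) = √(2·1.31×10⁻⁶/0.0138) = 0.0138 m/s.

0.0138 m/s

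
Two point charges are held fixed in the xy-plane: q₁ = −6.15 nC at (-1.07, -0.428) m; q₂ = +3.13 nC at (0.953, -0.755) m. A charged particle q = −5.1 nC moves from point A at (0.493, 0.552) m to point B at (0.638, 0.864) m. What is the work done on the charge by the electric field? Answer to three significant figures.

The work done by the electric force is W_field = −ΔU = −q(V_B − V_A) = q(V_A − V_B).
At A: distances to the source charges are 1.84 m, 1.39 m; V_A = Σ kqᵢ/rᵢ = -9.66 V.
At B: distances to the source charges are 2.14 m, 1.65 m; V_B = Σ kqᵢ/rᵢ = -8.76 V.
ΔV = V_B − V_A = 0.906 V.
W_field = −qΔV = −(-5.10×10⁻⁹ C)(0.906 V) = 4.62×10⁻⁹ J.

4.62×10⁻⁹ J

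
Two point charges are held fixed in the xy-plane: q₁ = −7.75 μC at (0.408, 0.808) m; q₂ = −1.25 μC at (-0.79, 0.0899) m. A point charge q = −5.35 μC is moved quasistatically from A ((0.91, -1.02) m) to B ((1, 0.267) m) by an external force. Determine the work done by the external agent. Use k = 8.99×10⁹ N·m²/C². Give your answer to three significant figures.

0.272 J

For quasistatic motion the external work equals the change in potential energy: W_ext = qΔV = q(V_B − V_A).
At A: distances to the source charges are 1.90 m, 2.03 m; V_A = Σ kqᵢ/rᵢ = -4.23×10⁴ V.
At B: distances to the source charges are 0.802 m, 1.80 m; V_B = Σ kqᵢ/rᵢ = -9.31×10⁴ V.
ΔV = V_B − V_A = -5.08×10⁴ V.
W_ext = qΔV = (-5.35×10⁻⁶ C)(-5.08×10⁴ V) = 0.272 J.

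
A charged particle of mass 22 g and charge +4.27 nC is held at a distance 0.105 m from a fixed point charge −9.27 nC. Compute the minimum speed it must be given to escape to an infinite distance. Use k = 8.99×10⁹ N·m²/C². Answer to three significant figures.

0.0176 m/s

To just escape, total mechanical energy must reach zero at infinity: ½mv²_min + U = 0, so ½mv²_min = −U = |kQq|/r.
|U| = |kQq|/r = (8.99×10⁹ N·m²/C²)(9.27×10⁻⁹)(4.27×10⁻⁹)/(0.105) = 3.39×10⁻⁶ J.
v_min = √(2|U|/m) = √(2·3.39×10⁻⁶/0.0220) = 0.0176 m/s.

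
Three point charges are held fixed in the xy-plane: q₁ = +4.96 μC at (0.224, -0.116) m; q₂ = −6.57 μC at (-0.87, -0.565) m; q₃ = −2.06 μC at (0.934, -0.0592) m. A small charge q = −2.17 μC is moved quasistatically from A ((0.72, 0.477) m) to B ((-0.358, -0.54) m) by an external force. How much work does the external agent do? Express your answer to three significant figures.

0.133 J

For quasistatic motion the external work equals the change in potential energy: W_ext = qΔV = q(V_B − V_A).
At A: distances to the source charges are 0.773 m, 1.90 m, 0.577 m; V_A = Σ kqᵢ/rᵢ = -5470 V.
At B: distances to the source charges are 0.720 m, 0.513 m, 1.38 m; V_B = Σ kqᵢ/rᵢ = -6.67×10⁴ V.
ΔV = V_B − V_A = -6.13×10⁴ V.
W_ext = qΔV = (-2.17×10⁻⁶ C)(-6.13×10⁴ V) = 0.133 J.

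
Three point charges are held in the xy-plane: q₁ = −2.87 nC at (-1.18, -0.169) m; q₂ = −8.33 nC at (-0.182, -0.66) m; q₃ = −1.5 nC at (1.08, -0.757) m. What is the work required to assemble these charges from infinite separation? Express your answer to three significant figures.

2.99×10⁻⁷ J

The assembly work is the sum of pairwise potential energies, U = Σ_{i<j} kqᵢqⱼ/rᵢⱼ.
Pair separations: r₁₂ = 1.11 m, r₁₃ = 2.34 m, r₂₃ = 1.27 m.
U = (1.93×10⁻⁷) + (1.66×10⁻⁸) + (8.87×10⁻⁸) = 2.99×10⁻⁷ J.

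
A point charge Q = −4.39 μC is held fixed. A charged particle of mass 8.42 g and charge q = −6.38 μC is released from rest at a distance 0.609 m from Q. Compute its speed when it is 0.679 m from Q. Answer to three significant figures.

3.18 m/s

Only the electrostatic force acts, so mechanical energy is conserved: ½mv² = U₁ − U₂ = kQq(1/r₁ − 1/r₂).
U₁ − U₂ = (8.99×10⁹ N·m²/C²)(-4.39×10⁻⁶ C)(-6.38×10⁻⁶ C)(1/0.609 − 1/0.679) = 0.0426 J.
v = √(2·0.0426/8.42×10⁻³) = 3.18 m/s.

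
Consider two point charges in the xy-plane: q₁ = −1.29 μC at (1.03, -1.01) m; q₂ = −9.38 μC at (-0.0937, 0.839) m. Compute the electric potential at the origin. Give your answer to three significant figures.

The total potential is the scalar sum of each charge's contribution, V = Σ kqᵢ/rᵢ.
Distances from the field point to each charge: r₁ = 1.44 m, r₂ = 0.844 m.
V = k[(-1.29×10⁻⁶)/(1.44) + (-9.38×10⁻⁶)/(0.844)] = -1.08×10⁵ V.

-1.08×10⁵ V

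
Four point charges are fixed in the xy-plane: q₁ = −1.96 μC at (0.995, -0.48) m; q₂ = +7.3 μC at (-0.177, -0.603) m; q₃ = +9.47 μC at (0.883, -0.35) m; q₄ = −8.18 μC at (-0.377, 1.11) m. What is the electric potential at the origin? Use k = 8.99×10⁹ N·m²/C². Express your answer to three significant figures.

1.15×10⁵ V

Electric potential is a scalar, so the contributions from each charge add algebraically: V = Σ kqᵢ/rᵢ.
Distances from the field point to each charge: r₁ = 1.10 m, r₂ = 0.628 m, r₃ = 0.950 m, r₄ = 1.17 m.
V = k[(-1.96×10⁻⁶)/(1.10) + (7.30×10⁻⁶)/(0.628) + (9.47×10⁻⁶)/(0.950) + (-8.18×10⁻⁶)/(1.17)] = 1.15×10⁵ V.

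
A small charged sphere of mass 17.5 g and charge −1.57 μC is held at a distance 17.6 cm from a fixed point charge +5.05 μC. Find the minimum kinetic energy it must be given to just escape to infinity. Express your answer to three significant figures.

0.405 J

To just escape, total mechanical energy must reach zero at infinity: ½mv²_min + U = 0, so ½mv²_min = −U = |kQq|/r.
|U| = |kQq|/r = (8.99×10⁹ N·m²/C²)(5.05×10⁻⁶)(1.57×10⁻⁶)/(0.176) = 0.405 J.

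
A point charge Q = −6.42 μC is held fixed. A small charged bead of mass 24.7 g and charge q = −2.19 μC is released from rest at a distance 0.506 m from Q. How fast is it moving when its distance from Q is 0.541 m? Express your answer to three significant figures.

1.14 m/s

Only the electrostatic force acts, so mechanical energy is conserved: ½mv² = U₁ − U₂ = kQq(1/r₁ − 1/r₂).
U₁ − U₂ = (8.99×10⁹ N·m²/C²)(-6.42×10⁻⁶ C)(-2.19×10⁻⁶ C)(1/0.506 − 1/0.541) = 0.0162 J.
v = √(2·0.0162/0.0247) = 1.14 m/s.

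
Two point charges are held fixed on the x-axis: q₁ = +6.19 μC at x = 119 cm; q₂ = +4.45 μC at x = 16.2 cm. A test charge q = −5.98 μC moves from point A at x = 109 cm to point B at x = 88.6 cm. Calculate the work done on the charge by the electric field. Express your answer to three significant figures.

-2.16 J

The work done by the electric force is W_field = −ΔU = −q(V_B − V_A) = q(V_A − V_B).
At A: distances to the source charges are 0.100 m, 0.928 m; V_A = Σ kqᵢ/rᵢ = 6.00×10⁵ V.
At B: distances to the source charges are 0.304 m, 0.724 m; V_B = Σ kqᵢ/rᵢ = 2.38×10⁵ V.
ΔV = V_B − V_A = -3.61×10⁵ V.
W_field = −qΔV = −(-5.98×10⁻⁶ C)(-3.61×10⁵ V) = -2.16 J.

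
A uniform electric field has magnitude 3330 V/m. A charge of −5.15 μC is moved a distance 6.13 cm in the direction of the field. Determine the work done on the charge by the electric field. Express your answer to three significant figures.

The potential change for a displacement 6.13 cm in the direction of the field is ΔV = −Ed = -204 V.
W_field = −qΔV = -1.05×10⁻³ J.

-1.05×10⁻³ J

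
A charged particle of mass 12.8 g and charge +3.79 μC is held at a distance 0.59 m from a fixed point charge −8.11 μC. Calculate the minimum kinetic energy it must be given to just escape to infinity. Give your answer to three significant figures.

0.468 J

To just escape, total mechanical energy must reach zero at infinity: ½mv²_min + U = 0, so ½mv²_min = −U = |kQq|/r.
|U| = |kQq|/r = (8.99×10⁹ N·m²/C²)(8.11×10⁻⁶)(3.79×10⁻⁶)/(0.590) = 0.468 J.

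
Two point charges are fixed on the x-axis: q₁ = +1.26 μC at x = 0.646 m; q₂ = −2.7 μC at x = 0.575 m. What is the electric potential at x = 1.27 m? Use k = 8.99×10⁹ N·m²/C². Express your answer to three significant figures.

-1.68×10⁴ V

The total potential is the scalar sum of each charge's contribution, V = Σ kqᵢ/rᵢ.
Distances from the field point to each charge: r₁ = 0.624 m, r₂ = 0.695 m.
V = k[(1.26×10⁻⁶)/(0.624) + (-2.70×10⁻⁶)/(0.695)] = -1.68×10⁴ V.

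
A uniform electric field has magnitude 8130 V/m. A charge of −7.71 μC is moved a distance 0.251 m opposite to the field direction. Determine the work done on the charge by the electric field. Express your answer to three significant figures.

0.0157 J

The potential change for a displacement 0.251 m opposite to the field direction is ΔV = +Ed = 2040 V.
W_field = −qΔV = 0.0157 J.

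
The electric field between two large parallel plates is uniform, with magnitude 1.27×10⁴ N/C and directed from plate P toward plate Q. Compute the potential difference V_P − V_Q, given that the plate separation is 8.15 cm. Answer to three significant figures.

1040 V

In a uniform field, potential decreases in the direction of E: ΔV = −E·d for a displacement d parallel to E.
Going from Q to P is a displacement of 8.15 cm opposite to the field, so V_P − V_Q = +Ed = 1040 V.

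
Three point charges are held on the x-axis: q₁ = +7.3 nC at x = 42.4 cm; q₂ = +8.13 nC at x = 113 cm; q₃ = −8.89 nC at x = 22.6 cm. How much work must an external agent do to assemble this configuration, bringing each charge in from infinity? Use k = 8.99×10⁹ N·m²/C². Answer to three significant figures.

-2.91×10⁻⁶ J

The work to assemble the configuration equals its total potential energy, U = Σ kqᵢqⱼ/rᵢⱼ over all pairs.
Pair separations: r₁₂ = 0.706 m, r₁₃ = 0.198 m, r₂₃ = 0.904 m.
U = (7.56×10⁻⁷) + (-2.95×10⁻⁶) + (-7.19×10⁻⁷) = -2.91×10⁻⁶ J.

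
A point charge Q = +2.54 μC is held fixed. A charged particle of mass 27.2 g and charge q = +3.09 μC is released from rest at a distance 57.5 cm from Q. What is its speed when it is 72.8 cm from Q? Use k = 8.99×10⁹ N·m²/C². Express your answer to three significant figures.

1.38 m/s

Only the electrostatic force acts, so mechanical energy is conserved: ½mv² = U₁ − U₂ = kQq(1/r₁ − 1/r₂).
U₁ − U₂ = (8.99×10⁹ N·m²/C²)(2.54×10⁻⁶ C)(3.09×10⁻⁶ C)(1/0.575 − 1/0.728) = 0.0258 J.
v = √(2·0.0258/0.0272) = 1.38 m/s.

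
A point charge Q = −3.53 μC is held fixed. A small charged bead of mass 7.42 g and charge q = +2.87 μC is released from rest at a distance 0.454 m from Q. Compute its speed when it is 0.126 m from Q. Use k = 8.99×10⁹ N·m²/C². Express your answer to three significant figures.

11.9 m/s

Only the electrostatic force acts, so mechanical energy is conserved: ½mv² = U₁ − U₂ = kQq(1/r₁ − 1/r₂).
U₁ − U₂ = (8.99×10⁹ N·m²/C²)(-3.53×10⁻⁶ C)(2.87×10⁻⁶ C)(1/0.454 − 1/0.126) = 0.522 J.
v = √(2·0.522/7.42×10⁻³) = 11.9 m/s.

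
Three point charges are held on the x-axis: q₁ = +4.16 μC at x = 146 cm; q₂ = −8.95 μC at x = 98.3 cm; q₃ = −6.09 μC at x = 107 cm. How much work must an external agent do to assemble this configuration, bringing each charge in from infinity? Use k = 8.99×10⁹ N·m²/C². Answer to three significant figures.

The work to assemble the configuration equals its total potential energy, U = Σ kqᵢqⱼ/rᵢⱼ over all pairs.
Pair separations: r₁₂ = 0.477 m, r₁₃ = 0.390 m, r₂₃ = 0.0870 m.
U = (-0.702) + (-0.584) + (5.63) = 4.35 J.

4.35 J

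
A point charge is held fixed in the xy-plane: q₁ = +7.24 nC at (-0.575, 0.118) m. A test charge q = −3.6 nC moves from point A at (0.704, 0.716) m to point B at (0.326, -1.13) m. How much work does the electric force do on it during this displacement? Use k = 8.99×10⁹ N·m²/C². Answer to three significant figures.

-1.37×10⁻⁸ J

The work done by the electric force is W_field = −ΔU = −q(V_B − V_A) = q(V_A − V_B).
At A: distance to the source charge is 1.41 m; V_A = kq₁/r = 46.1 V.
At B: distance to the source charge is 1.54 m; V_B = kq₁/r = 42.3 V.
ΔV = V_B − V_A = -3.81 V.
W_field = −qΔV = −(-3.60×10⁻⁹ C)(-3.81 V) = -1.37×10⁻⁸ J.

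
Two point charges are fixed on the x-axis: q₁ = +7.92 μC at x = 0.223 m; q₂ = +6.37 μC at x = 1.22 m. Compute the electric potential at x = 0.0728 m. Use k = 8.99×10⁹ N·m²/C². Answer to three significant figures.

5.24×10⁵ V

The total potential is the scalar sum of each charge's contribution, V = Σ kqᵢ/rᵢ.
Distances from the field point to each charge: r₁ = 0.150 m, r₂ = 1.15 m.
V = k[(7.92×10⁻⁶)/(0.150) + (6.37×10⁻⁶)/(1.15)] = 5.24×10⁵ V.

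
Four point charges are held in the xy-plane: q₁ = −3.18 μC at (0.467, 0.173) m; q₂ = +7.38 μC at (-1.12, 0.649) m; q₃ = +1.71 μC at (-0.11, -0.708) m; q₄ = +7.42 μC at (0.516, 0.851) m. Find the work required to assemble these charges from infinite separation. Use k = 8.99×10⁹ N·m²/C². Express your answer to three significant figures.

The work to assemble the configuration equals its total potential energy, U = Σ kqᵢqⱼ/rᵢⱼ over all pairs.
Pair separations: r₁₂ = 1.66 m, r₁₃ = 1.05 m, r₁₄ = 0.680 m, r₂₃ = 1.69 m, r₂₄ = 1.65 m, r₃₄ = 1.68 m.
Summing all 6 pair terms gives U = -0.0522 J.

-0.0522 J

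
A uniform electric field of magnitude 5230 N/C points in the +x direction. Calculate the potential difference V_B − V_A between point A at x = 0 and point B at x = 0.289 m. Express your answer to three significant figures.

-1510 V

In a uniform field, potential decreases in the direction of E: V_B − V_A = −E·Δx.
V_B − V_A = −(5230 V/m)(0.289 m) = -1510 V.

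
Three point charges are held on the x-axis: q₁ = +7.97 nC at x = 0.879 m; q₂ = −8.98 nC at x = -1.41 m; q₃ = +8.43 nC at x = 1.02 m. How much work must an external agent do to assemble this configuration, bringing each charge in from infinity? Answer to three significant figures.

3.72×10⁻⁶ J

The assembly work is the sum of pairwise potential energies, U = Σ_{i<j} kqᵢqⱼ/rᵢⱼ.
Pair separations: r₁₂ = 2.29 m, r₁₃ = 0.141 m, r₂₃ = 2.43 m.
U = (-2.81×10⁻⁷) + (4.28×10⁻⁶) + (-2.80×10⁻⁷) = 3.72×10⁻⁶ J.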